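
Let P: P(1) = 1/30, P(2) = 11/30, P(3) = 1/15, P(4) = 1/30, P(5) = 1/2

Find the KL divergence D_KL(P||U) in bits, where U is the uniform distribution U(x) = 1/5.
0.7036 bits

U(i) = 1/5 for all i

D_KL(P||U) = Σ P(x) log₂(P(x) / (1/5))
           = Σ P(x) log₂(P(x)) + log₂(5)
           = log₂(5) - H(P)

H(P) = -Σ P(x) log₂(P(x)):
  -P(1)·log₂(P(1)) = -(1/30)·log₂(1/30) = 0.16356
  -P(2)·log₂(P(2)) = -(11/30)·log₂(11/30) = 0.53073
  -P(3)·log₂(P(3)) = -(1/15)·log₂(1/15) = 0.26046
  -P(4)·log₂(P(4)) = -(1/30)·log₂(1/30) = 0.16356
  -P(5)·log₂(P(5)) = -(1/2)·log₂(1/2) = 0.50000
H(P) = 0.16356 + 0.53073 + 0.26046 + 0.16356 + 0.50000 = 1.61831 bits

log₂(5) = 2.32193 bits

D_KL(P||U) = 2.32193 - 1.61831 = 0.70362 ≈ 0.7036 bits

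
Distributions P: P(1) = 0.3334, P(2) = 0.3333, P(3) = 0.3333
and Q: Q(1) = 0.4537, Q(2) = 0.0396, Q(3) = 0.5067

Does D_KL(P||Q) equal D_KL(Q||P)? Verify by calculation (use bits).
D_KL(P||Q) = 0.6747 bits, D_KL(Q||P) = 0.3862 bits. No — D_KL(P||Q) ≠ D_KL(Q||P) for this pair.

D_KL(P||Q) = Σ P(x) log₂(P(x)/Q(x))

Computing term by term:
  P(1)·log₂(P(1)/Q(1)) = 0.3334·log₂(0.3334/0.4537) = -0.14819
  P(2)·log₂(P(2)/Q(2)) = 0.3333·log₂(0.3333/0.0396) = 1.02431
  P(3)·log₂(P(3)/Q(3)) = 0.3333·log₂(0.3333/0.5067) = -0.20142

D_KL(P||Q) = -0.14819 + 1.02431 - 0.20142 = 0.67470 ≈ 0.6747 bits

D_KL(Q||P) = Σ Q(x) log₂(Q(x)/P(x))

Computing term by term:
  Q(1)·log₂(Q(1)/P(1)) = 0.4537·log₂(0.4537/0.3334) = 0.20166
  Q(2)·log₂(Q(2)/P(2)) = 0.0396·log₂(0.0396/0.3333) = -0.12170
  Q(3)·log₂(Q(3)/P(3)) = 0.5067·log₂(0.5067/0.3333) = 0.30620

D_KL(Q||P) = 0.20166 - 0.12170 + 0.30620 = 0.38616 ≈ 0.3862 bits

These are NOT equal (difference: 0.2885 bits). KL divergence is asymmetric: D_KL(P||Q) ≠ D_KL(Q||P) in general.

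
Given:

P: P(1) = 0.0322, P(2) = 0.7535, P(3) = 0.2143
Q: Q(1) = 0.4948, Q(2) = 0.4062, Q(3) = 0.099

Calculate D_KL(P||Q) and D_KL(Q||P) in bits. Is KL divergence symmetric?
D_KL(P||Q) = 0.7835 bits, D_KL(Q||P) = 1.4780 bits. No, KL divergence is not symmetric.

D_KL(P||Q) = Σ P(x) log₂(P(x)/Q(x))

Computing term by term:
  P(1)·log₂(P(1)/Q(1)) = 0.0322·log₂(0.0322/0.4948) = -0.12692
  P(2)·log₂(P(2)/Q(2)) = 0.7535·log₂(0.7535/0.4062) = 0.67168
  P(3)·log₂(P(3)/Q(3)) = 0.2143·log₂(0.2143/0.099) = 0.23876

D_KL(P||Q) = -0.12692 + 0.67168 + 0.23876 = 0.78352 ≈ 0.7835 bits

D_KL(Q||P) = Σ Q(x) log₂(Q(x)/P(x))

Computing term by term:
  Q(1)·log₂(Q(1)/P(1)) = 0.4948·log₂(0.4948/0.0322) = 1.95036
  Q(2)·log₂(Q(2)/P(2)) = 0.4062·log₂(0.4062/0.7535) = -0.36209
  Q(3)·log₂(Q(3)/P(3)) = 0.099·log₂(0.099/0.2143) = -0.11030

D_KL(Q||P) = 1.95036 - 0.36209 - 0.11030 = 1.47797 ≈ 1.4780 bits

These are NOT equal (difference: 0.6945 bits). KL divergence is asymmetric: D_KL(P||Q) ≠ D_KL(Q||P) in general.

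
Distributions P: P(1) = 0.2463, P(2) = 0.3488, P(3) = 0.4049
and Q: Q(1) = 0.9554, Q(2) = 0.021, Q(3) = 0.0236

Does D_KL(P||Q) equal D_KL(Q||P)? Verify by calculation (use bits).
D_KL(P||Q) = 2.5927 bits, D_KL(Q||P) = 1.6866 bits. No — D_KL(P||Q) ≠ D_KL(Q||P) for this pair.

D_KL(P||Q) = Σ P(x) log₂(P(x)/Q(x))

Computing term by term:
  P(1)·log₂(P(1)/Q(1)) = 0.2463·log₂(0.2463/0.9554) = -0.48169
  P(2)·log₂(P(2)/Q(2)) = 0.3488·log₂(0.3488/0.021) = 1.41401
  P(3)·log₂(P(3)/Q(3)) = 0.4049·log₂(0.4049/0.0236) = 1.66038

D_KL(P||Q) = -0.48169 + 1.41401 + 1.66038 = 2.59270 ≈ 2.5927 bits

D_KL(Q||P) = Σ Q(x) log₂(Q(x)/P(x))

Computing term by term:
  Q(1)·log₂(Q(1)/P(1)) = 0.9554·log₂(0.9554/0.2463) = 1.86846
  Q(2)·log₂(Q(2)/P(2)) = 0.021·log₂(0.021/0.3488) = -0.08513
  Q(3)·log₂(Q(3)/P(3)) = 0.0236·log₂(0.0236/0.4049) = -0.09678

D_KL(Q||P) = 1.86846 - 0.08513 - 0.09678 = 1.68655 ≈ 1.6866 bits

These are NOT equal (difference: 0.9061 bits). KL divergence is asymmetric: D_KL(P||Q) ≠ D_KL(Q||P) in general.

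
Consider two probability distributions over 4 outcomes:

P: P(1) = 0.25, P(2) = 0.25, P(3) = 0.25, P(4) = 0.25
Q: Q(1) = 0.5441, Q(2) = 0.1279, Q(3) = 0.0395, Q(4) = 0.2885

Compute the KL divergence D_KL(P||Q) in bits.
0.5751 bits

D_KL(P||Q) = Σ P(x) log₂(P(x)/Q(x))

Computing term by term:
  P(1)·log₂(P(1)/Q(1)) = 0.25·log₂(0.25/0.5441) = -0.28049
  P(2)·log₂(P(2)/Q(2)) = 0.25·log₂(0.25/0.1279) = 0.24173
  P(3)·log₂(P(3)/Q(3)) = 0.25·log₂(0.25/0.0395) = 0.66550
  P(4)·log₂(P(4)/Q(4)) = 0.25·log₂(0.25/0.2885) = -0.05166

D_KL(P||Q) = -0.28049 + 0.24173 + 0.66550 - 0.05166 = 0.57508 ≈ 0.5751 bits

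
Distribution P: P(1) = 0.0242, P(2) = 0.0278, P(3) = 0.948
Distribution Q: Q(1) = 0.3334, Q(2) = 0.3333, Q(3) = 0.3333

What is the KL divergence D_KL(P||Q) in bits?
1.2384 bits

D_KL(P||Q) = Σ P(x) log₂(P(x)/Q(x))

Computing term by term:
  P(1)·log₂(P(1)/Q(1)) = 0.0242·log₂(0.0242/0.3334) = -0.09158
  P(2)·log₂(P(2)/Q(2)) = 0.0278·log₂(0.0278/0.3333) = -0.09963
  P(3)·log₂(P(3)/Q(3)) = 0.948·log₂(0.948/0.3333) = 1.42965

D_KL(P||Q) = -0.09158 - 0.09963 + 1.42965 = 1.23844 ≈ 1.2384 bits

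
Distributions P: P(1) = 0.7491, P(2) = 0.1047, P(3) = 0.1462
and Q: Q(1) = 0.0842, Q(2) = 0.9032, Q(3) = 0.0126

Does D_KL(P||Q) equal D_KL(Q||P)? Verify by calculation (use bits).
D_KL(P||Q) = 2.5537 bits, D_KL(Q||P) = 2.4978 bits. No — D_KL(P||Q) ≠ D_KL(Q||P) for this pair.

D_KL(P||Q) = Σ P(x) log₂(P(x)/Q(x))

Computing term by term:
  P(1)·log₂(P(1)/Q(1)) = 0.7491·log₂(0.7491/0.0842) = 2.36211
  P(2)·log₂(P(2)/Q(2)) = 0.1047·log₂(0.1047/0.9032) = -0.32549
  P(3)·log₂(P(3)/Q(3)) = 0.1462·log₂(0.1462/0.0126) = 0.51703

D_KL(P||Q) = 2.36211 - 0.32549 + 0.51703 = 2.55365 ≈ 2.5537 bits

D_KL(Q||P) = Σ Q(x) log₂(Q(x)/P(x))

Computing term by term:
  Q(1)·log₂(Q(1)/P(1)) = 0.0842·log₂(0.0842/0.7491) = -0.26551
  Q(2)·log₂(Q(2)/P(2)) = 0.9032·log₂(0.9032/0.1047) = 2.80785
  Q(3)·log₂(Q(3)/P(3)) = 0.0126·log₂(0.0126/0.1462) = -0.04456

D_KL(Q||P) = -0.26551 + 2.80785 - 0.04456 = 2.49778 ≈ 2.4978 bits

These are NOT equal (difference: 0.0559 bits). KL divergence is asymmetric: D_KL(P||Q) ≠ D_KL(Q||P) in general.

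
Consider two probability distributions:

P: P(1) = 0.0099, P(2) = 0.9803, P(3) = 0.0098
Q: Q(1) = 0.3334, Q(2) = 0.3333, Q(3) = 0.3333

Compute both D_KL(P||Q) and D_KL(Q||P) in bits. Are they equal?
D_KL(P||Q) = 1.4257 bits, D_KL(Q||P) = 2.8686 bits. No, they are not equal.

D_KL(P||Q) = Σ P(x) log₂(P(x)/Q(x))

Computing term by term:
  P(1)·log₂(P(1)/Q(1)) = 0.0099·log₂(0.0099/0.3334) = -0.05023
  P(2)·log₂(P(2)/Q(2)) = 0.9803·log₂(0.9803/0.3333) = 1.52574
  P(3)·log₂(P(3)/Q(3)) = 0.0098·log₂(0.0098/0.3333) = -0.04986

D_KL(P||Q) = -0.05023 + 1.52574 - 0.04986 = 1.42565 ≈ 1.4257 bits

D_KL(Q||P) = Σ Q(x) log₂(Q(x)/P(x))

Computing term by term:
  Q(1)·log₂(Q(1)/P(1)) = 0.3334·log₂(0.3334/0.0099) = 1.69157
  Q(2)·log₂(Q(2)/P(2)) = 0.3333·log₂(0.3333/0.9803) = -0.51875
  Q(3)·log₂(Q(3)/P(3)) = 0.3333·log₂(0.3333/0.0098) = 1.69580

D_KL(Q||P) = 1.69157 - 0.51875 + 1.69580 = 2.86862 ≈ 2.8686 bits

These are NOT equal (difference: 1.4429 bits). KL divergence is asymmetric: D_KL(P||Q) ≠ D_KL(Q||P) in general.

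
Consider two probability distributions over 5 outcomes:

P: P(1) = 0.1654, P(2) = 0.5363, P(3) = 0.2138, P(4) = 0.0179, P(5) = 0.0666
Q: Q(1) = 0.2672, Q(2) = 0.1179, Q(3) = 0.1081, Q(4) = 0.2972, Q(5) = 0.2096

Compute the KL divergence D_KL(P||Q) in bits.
1.0853 bits

D_KL(P||Q) = Σ P(x) log₂(P(x)/Q(x))

Computing term by term:
  P(1)·log₂(P(1)/Q(1)) = 0.1654·log₂(0.1654/0.2672) = -0.11445
  P(2)·log₂(P(2)/Q(2)) = 0.5363·log₂(0.5363/0.1179) = 1.17207
  P(3)·log₂(P(3)/Q(3)) = 0.2138·log₂(0.2138/0.1081) = 0.21036
  P(4)·log₂(P(4)/Q(4)) = 0.0179·log₂(0.0179/0.2972) = -0.07256
  P(5)·log₂(P(5)/Q(5)) = 0.0666·log₂(0.0666/0.2096) = -0.11016

D_KL(P||Q) = -0.11445 + 1.17207 + 0.21036 - 0.07256 - 0.11016 = 1.08526 ≈ 1.0853 bits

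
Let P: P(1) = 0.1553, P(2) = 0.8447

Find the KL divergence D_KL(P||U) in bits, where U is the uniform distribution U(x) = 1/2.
0.3771 bits

U(i) = 1/2 for all i

D_KL(P||U) = Σ P(x) log₂(P(x) / (1/2))
           = Σ P(x) log₂(P(x)) + log₂(2)
           = log₂(2) - H(P)

H(P) = -Σ P(x) log₂(P(x)):
  -P(1)·log₂(P(1)) = -(0.1553)·log₂(0.1553) = 0.41727
  -P(2)·log₂(P(2)) = -(0.8447)·log₂(0.8447) = 0.20568
H(P) = 0.41727 + 0.20568 = 0.62295 bits

log₂(2) = 1.00000 bits

D_KL(P||U) = 1.00000 - 0.62295 = 0.37705 ≈ 0.3771 bits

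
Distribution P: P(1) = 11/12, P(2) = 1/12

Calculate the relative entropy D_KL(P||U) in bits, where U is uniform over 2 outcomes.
0.5862 bits

U(i) = 1/2 for all i

D_KL(P||U) = Σ P(x) log₂(P(x) / (1/2))
           = Σ P(x) log₂(P(x)) + log₂(2)
           = log₂(2) - H(P)

H(P) = -Σ P(x) log₂(P(x)):
  -P(1)·log₂(P(1)) = -(11/12)·log₂(11/12) = 0.11507
  -P(2)·log₂(P(2)) = -(1/12)·log₂(1/12) = 0.29875
H(P) = 0.11507 + 0.29875 = 0.41382 bits

log₂(2) = 1.00000 bits

D_KL(P||U) = 1.00000 - 0.41382 = 0.58618 ≈ 0.5862 bits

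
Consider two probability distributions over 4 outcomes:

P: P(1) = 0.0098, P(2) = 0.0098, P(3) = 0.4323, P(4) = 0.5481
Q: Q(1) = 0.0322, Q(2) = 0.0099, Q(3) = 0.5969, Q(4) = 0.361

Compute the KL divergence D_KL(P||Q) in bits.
0.1120 bits

D_KL(P||Q) = Σ P(x) log₂(P(x)/Q(x))

Computing term by term:
  P(1)·log₂(P(1)/Q(1)) = 0.0098·log₂(0.0098/0.0322) = -0.01682
  P(2)·log₂(P(2)/Q(2)) = 0.0098·log₂(0.0098/0.0099) = -0.00014
  P(3)·log₂(P(3)/Q(3)) = 0.4323·log₂(0.4323/0.5969) = -0.20122
  P(4)·log₂(P(4)/Q(4)) = 0.5481·log₂(0.5481/0.361) = 0.33020

D_KL(P||Q) = -0.01682 - 0.00014 - 0.20122 + 0.33020 = 0.11202 ≈ 0.1120 bits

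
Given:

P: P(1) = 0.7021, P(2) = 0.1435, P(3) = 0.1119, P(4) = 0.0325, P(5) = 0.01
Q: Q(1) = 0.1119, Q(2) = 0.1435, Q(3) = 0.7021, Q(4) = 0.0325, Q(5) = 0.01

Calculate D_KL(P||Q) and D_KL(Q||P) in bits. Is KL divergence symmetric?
D_KL(P||Q) = 1.5637 bits, D_KL(Q||P) = 1.5637 bits. The two values coincide for this particular pair, but no — KL divergence is not symmetric in general.

D_KL(P||Q) = Σ P(x) log₂(P(x)/Q(x))

Computing term by term:
  P(1)·log₂(P(1)/Q(1)) = 0.7021·log₂(0.7021/0.1119) = 1.86019
  P(2)·log₂(P(2)/Q(2)) = 0.1435·log₂(0.1435/0.1435) = 0.00000
  P(3)·log₂(P(3)/Q(3)) = 0.1119·log₂(0.1119/0.7021) = -0.29648
  P(4)·log₂(P(4)/Q(4)) = 0.0325·log₂(0.0325/0.0325) = 0.00000
  P(5)·log₂(P(5)/Q(5)) = 0.01·log₂(0.01/0.01) = 0.00000

D_KL(P||Q) = 1.86019 + 0.00000 - 0.29648 + 0.00000 + 0.00000 = 1.56371 ≈ 1.5637 bits

D_KL(Q||P) = Σ Q(x) log₂(Q(x)/P(x))

Computing term by term:
  Q(1)·log₂(Q(1)/P(1)) = 0.1119·log₂(0.1119/0.7021) = -0.29648
  Q(2)·log₂(Q(2)/P(2)) = 0.1435·log₂(0.1435/0.1435) = 0.00000
  Q(3)·log₂(Q(3)/P(3)) = 0.7021·log₂(0.7021/0.1119) = 1.86019
  Q(4)·log₂(Q(4)/P(4)) = 0.0325·log₂(0.0325/0.0325) = 0.00000
  Q(5)·log₂(Q(5)/P(5)) = 0.01·log₂(0.01/0.01) = 0.00000

D_KL(Q||P) = -0.29648 + 0.00000 + 1.86019 + 0.00000 + 0.00000 = 1.56371 ≈ 1.5637 bits

These ARE equal here. Q is P with outcomes relabeled (Q(1) = P(3), Q(3) = P(1)) by a relabeling that is its own inverse, so the two sums contain exactly the same terms in a different order. This is a special case — KL divergence is not symmetric in general: D_KL(P||Q) ≠ D_KL(Q||P) for most P, Q.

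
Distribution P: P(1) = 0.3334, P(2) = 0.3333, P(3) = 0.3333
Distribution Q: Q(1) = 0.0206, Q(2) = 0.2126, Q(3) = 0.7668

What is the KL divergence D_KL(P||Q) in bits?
1.1547 bits

D_KL(P||Q) = Σ P(x) log₂(P(x)/Q(x))

Computing term by term:
  P(1)·log₂(P(1)/Q(1)) = 0.3334·log₂(0.3334/0.0206) = 1.33911
  P(2)·log₂(P(2)/Q(2)) = 0.3333·log₂(0.3333/0.2126) = 0.21620
  P(3)·log₂(P(3)/Q(3)) = 0.3333·log₂(0.3333/0.7668) = -0.40064

D_KL(P||Q) = 1.33911 + 0.21620 - 0.40064 = 1.15467 ≈ 1.1547 bits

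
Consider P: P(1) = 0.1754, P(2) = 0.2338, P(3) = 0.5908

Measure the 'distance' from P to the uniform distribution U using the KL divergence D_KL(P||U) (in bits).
0.2057 bits

U(i) = 1/3 for all i

D_KL(P||U) = Σ P(x) log₂(P(x) / (1/3))
           = Σ P(x) log₂(P(x)) + log₂(3)
           = log₂(3) - H(P)

H(P) = -Σ P(x) log₂(P(x)):
  -P(1)·log₂(P(1)) = -(0.1754)·log₂(0.1754) = 0.44048
  -P(2)·log₂(P(2)) = -(0.2338)·log₂(0.2338) = 0.49020
  -P(3)·log₂(P(3)) = -(0.5908)·log₂(0.5908) = 0.44857
H(P) = 0.44048 + 0.49020 + 0.44857 = 1.37925 bits

log₂(3) = 1.58496 bits

D_KL(P||U) = 1.58496 - 1.37925 = 0.20571 ≈ 0.2057 bits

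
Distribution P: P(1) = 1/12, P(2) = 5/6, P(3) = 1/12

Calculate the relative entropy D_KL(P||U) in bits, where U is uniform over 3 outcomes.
0.7683 bits

U(i) = 1/3 for all i

D_KL(P||U) = Σ P(x) log₂(P(x) / (1/3))
           = Σ P(x) log₂(P(x)) + log₂(3)
           = log₂(3) - H(P)

H(P) = -Σ P(x) log₂(P(x)):
  -P(1)·log₂(P(1)) = -(1/12)·log₂(1/12) = 0.29875
  -P(2)·log₂(P(2)) = -(5/6)·log₂(5/6) = 0.21920
  -P(3)·log₂(P(3)) = -(1/12)·log₂(1/12) = 0.29875
H(P) = 0.29875 + 0.21920 + 0.29875 = 0.81670 bits

log₂(3) = 1.58496 bits

D_KL(P||U) = 1.58496 - 0.81670 = 0.76826 ≈ 0.7683 bits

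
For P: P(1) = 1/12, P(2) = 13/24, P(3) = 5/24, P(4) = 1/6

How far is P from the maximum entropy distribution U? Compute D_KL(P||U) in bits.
0.3198 bits

U(i) = 1/4 for all i

D_KL(P||U) = Σ P(x) log₂(P(x) / (1/4))
           = Σ P(x) log₂(P(x)) + log₂(4)
           = log₂(4) - H(P)

H(P) = -Σ P(x) log₂(P(x)):
  -P(1)·log₂(P(1)) = -(1/12)·log₂(1/12) = 0.29875
  -P(2)·log₂(P(2)) = -(13/24)·log₂(13/24) = 0.47912
  -P(3)·log₂(P(3)) = -(5/24)·log₂(5/24) = 0.47147
  -P(4)·log₂(P(4)) = -(1/6)·log₂(1/6) = 0.43083
H(P) = 0.29875 + 0.47912 + 0.47147 + 0.43083 = 1.68017 bits

log₂(4) = 2.00000 bits

D_KL(P||U) = 2.00000 - 1.68017 = 0.31983 ≈ 0.3198 bits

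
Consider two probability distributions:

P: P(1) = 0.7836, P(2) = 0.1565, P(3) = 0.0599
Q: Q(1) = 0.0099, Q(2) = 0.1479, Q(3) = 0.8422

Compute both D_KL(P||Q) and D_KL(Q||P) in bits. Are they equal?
D_KL(P||Q) = 4.7261 bits, D_KL(Q||P) = 3.1373 bits. No, they are not equal.

D_KL(P||Q) = Σ P(x) log₂(P(x)/Q(x))

Computing term by term:
  P(1)·log₂(P(1)/Q(1)) = 0.7836·log₂(0.7836/0.0099) = 4.94181
  P(2)·log₂(P(2)/Q(2)) = 0.1565·log₂(0.1565/0.1479) = 0.01276
  P(3)·log₂(P(3)/Q(3)) = 0.0599·log₂(0.0599/0.8422) = -0.22843

D_KL(P||Q) = 4.94181 + 0.01276 - 0.22843 = 4.72614 ≈ 4.7261 bits

D_KL(Q||P) = Σ Q(x) log₂(Q(x)/P(x))

Computing term by term:
  Q(1)·log₂(Q(1)/P(1)) = 0.0099·log₂(0.0099/0.7836) = -0.06243
  Q(2)·log₂(Q(2)/P(2)) = 0.1479·log₂(0.1479/0.1565) = -0.01206
  Q(3)·log₂(Q(3)/P(3)) = 0.8422·log₂(0.8422/0.0599) = 3.21176

D_KL(Q||P) = -0.06243 - 0.01206 + 3.21176 = 3.13727 ≈ 3.1373 bits

These are NOT equal (difference: 1.5888 bits). KL divergence is asymmetric: D_KL(P||Q) ≠ D_KL(Q||P) in general.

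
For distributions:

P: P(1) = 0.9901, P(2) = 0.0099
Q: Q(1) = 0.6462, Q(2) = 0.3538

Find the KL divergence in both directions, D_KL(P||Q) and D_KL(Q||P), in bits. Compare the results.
D_KL(P||Q) = 0.5584 bits, D_KL(Q||P) = 1.4276 bits. D_KL(Q||P) is larger than D_KL(P||Q) by 0.8692 bits; the two directions differ.

D_KL(P||Q) = Σ P(x) log₂(P(x)/Q(x))

Computing term by term:
  P(1)·log₂(P(1)/Q(1)) = 0.9901·log₂(0.9901/0.6462) = 0.60950
  P(2)·log₂(P(2)/Q(2)) = 0.0099·log₂(0.0099/0.3538) = -0.05108

D_KL(P||Q) = 0.60950 - 0.05108 = 0.55842 ≈ 0.5584 bits

D_KL(Q||P) = Σ Q(x) log₂(Q(x)/P(x))

Computing term by term:
  Q(1)·log₂(Q(1)/P(1)) = 0.6462·log₂(0.6462/0.9901) = -0.39780
  Q(2)·log₂(Q(2)/P(2)) = 0.3538·log₂(0.3538/0.0099) = 1.82538

D_KL(Q||P) = -0.39780 + 1.82538 = 1.42758 ≈ 1.4276 bits

These are NOT equal (difference: 0.8692 bits). KL divergence is asymmetric: D_KL(P||Q) ≠ D_KL(Q||P) in general.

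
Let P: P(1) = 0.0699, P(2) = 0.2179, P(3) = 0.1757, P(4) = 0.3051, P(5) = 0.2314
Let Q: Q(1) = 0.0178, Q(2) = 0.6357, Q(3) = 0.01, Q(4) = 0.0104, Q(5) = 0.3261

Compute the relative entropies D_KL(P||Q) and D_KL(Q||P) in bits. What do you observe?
D_KL(P||Q) = 1.9006 bits, D_KL(Q||P) = 1.0162 bits. The two directions give different values (D_KL(P||Q) exceeds D_KL(Q||P) by 0.8844 bits): KL divergence is asymmetric.

D_KL(P||Q) = Σ P(x) log₂(P(x)/Q(x))

Computing term by term:
  P(1)·log₂(P(1)/Q(1)) = 0.0699·log₂(0.0699/0.0178) = 0.13794
  P(2)·log₂(P(2)/Q(2)) = 0.2179·log₂(0.2179/0.6357) = -0.33659
  P(3)·log₂(P(3)/Q(3)) = 0.1757·log₂(0.1757/0.01) = 0.72653
  P(4)·log₂(P(4)/Q(4)) = 0.3051·log₂(0.3051/0.0104) = 1.48725
  P(5)·log₂(P(5)/Q(5)) = 0.2314·log₂(0.2314/0.3261) = -0.11453

D_KL(P||Q) = 0.13794 - 0.33659 + 0.72653 + 1.48725 - 0.11453 = 1.90060 ≈ 1.9006 bits

D_KL(Q||P) = Σ Q(x) log₂(Q(x)/P(x))

Computing term by term:
  Q(1)·log₂(Q(1)/P(1)) = 0.0178·log₂(0.0178/0.0699) = -0.03513
  Q(2)·log₂(Q(2)/P(2)) = 0.6357·log₂(0.6357/0.2179) = 0.98195
  Q(3)·log₂(Q(3)/P(3)) = 0.01·log₂(0.01/0.1757) = -0.04135
  Q(4)·log₂(Q(4)/P(4)) = 0.0104·log₂(0.0104/0.3051) = -0.05070
  Q(5)·log₂(Q(5)/P(5)) = 0.3261·log₂(0.3261/0.2314) = 0.16140

D_KL(Q||P) = -0.03513 + 0.98195 - 0.04135 - 0.05070 + 0.16140 = 1.01617 ≈ 1.0162 bits

These are NOT equal (difference: 0.8844 bits). KL divergence is asymmetric: D_KL(P||Q) ≠ D_KL(Q||P) in general.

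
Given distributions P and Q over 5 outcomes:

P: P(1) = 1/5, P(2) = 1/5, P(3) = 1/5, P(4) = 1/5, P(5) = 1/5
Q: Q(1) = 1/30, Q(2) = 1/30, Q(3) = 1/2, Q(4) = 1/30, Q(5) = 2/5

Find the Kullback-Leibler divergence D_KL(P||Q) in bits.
1.0866 bits

D_KL(P||Q) = Σ P(x) log₂(P(x)/Q(x))

Computing term by term:
  P(1)·log₂(P(1)/Q(1)) = (1/5)·log₂((1/5)/(1/30)) = 0.51699
  P(2)·log₂(P(2)/Q(2)) = (1/5)·log₂((1/5)/(1/30)) = 0.51699
  P(3)·log₂(P(3)/Q(3)) = (1/5)·log₂((1/5)/(1/2)) = -0.26439
  P(4)·log₂(P(4)/Q(4)) = (1/5)·log₂((1/5)/(1/30)) = 0.51699
  P(5)·log₂(P(5)/Q(5)) = (1/5)·log₂((1/5)/(2/5)) = -0.20000

D_KL(P||Q) = 0.51699 + 0.51699 - 0.26439 + 0.51699 - 0.20000 = 1.08658 ≈ 1.0866 bits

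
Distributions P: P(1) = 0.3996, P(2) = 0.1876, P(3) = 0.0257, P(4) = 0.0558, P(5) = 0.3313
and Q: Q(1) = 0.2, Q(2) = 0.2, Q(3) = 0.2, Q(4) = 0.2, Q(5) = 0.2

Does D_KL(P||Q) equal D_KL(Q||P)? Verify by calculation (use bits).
D_KL(P||Q) = 0.4441 bits, D_KL(Q||P) = 0.6335 bits. No — D_KL(P||Q) ≠ D_KL(Q||P) for this pair.

D_KL(P||Q) = Σ P(x) log₂(P(x)/Q(x))

Computing term by term:
  P(1)·log₂(P(1)/Q(1)) = 0.3996·log₂(0.3996/0.2) = 0.39902
  P(2)·log₂(P(2)/Q(2)) = 0.1876·log₂(0.1876/0.2) = -0.01732
  P(3)·log₂(P(3)/Q(3)) = 0.0257·log₂(0.0257/0.2) = -0.07608
  P(4)·log₂(P(4)/Q(4)) = 0.0558·log₂(0.0558/0.2) = -0.10276
  P(5)·log₂(P(5)/Q(5)) = 0.3313·log₂(0.3313/0.2) = 0.24123

D_KL(P||Q) = 0.39902 - 0.01732 - 0.07608 - 0.10276 + 0.24123 = 0.44409 ≈ 0.4441 bits

D_KL(Q||P) = Σ Q(x) log₂(Q(x)/P(x))

Computing term by term:
  Q(1)·log₂(Q(1)/P(1)) = 0.2·log₂(0.2/0.3996) = -0.19971
  Q(2)·log₂(Q(2)/P(2)) = 0.2·log₂(0.2/0.1876) = 0.01847
  Q(3)·log₂(Q(3)/P(3)) = 0.2·log₂(0.2/0.0257) = 0.59203
  Q(4)·log₂(Q(4)/P(4)) = 0.2·log₂(0.2/0.0558) = 0.36833
  Q(5)·log₂(Q(5)/P(5)) = 0.2·log₂(0.2/0.3313) = -0.14563

D_KL(Q||P) = -0.19971 + 0.01847 + 0.59203 + 0.36833 - 0.14563 = 0.63349 ≈ 0.6335 bits

These are NOT equal (difference: 0.1894 bits). KL divergence is asymmetric: D_KL(P||Q) ≠ D_KL(Q||P) in general.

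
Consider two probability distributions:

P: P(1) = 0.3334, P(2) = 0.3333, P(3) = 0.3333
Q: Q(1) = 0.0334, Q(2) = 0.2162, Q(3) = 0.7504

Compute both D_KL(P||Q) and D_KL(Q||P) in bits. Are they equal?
D_KL(P||Q) = 0.9246 bits, D_KL(Q||P) = 0.6327 bits. No, they are not equal.

D_KL(P||Q) = Σ P(x) log₂(P(x)/Q(x))

Computing term by term:
  P(1)·log₂(P(1)/Q(1)) = 0.3334·log₂(0.3334/0.0334) = 1.10667
  P(2)·log₂(P(2)/Q(2)) = 0.3333·log₂(0.3333/0.2162) = 0.20813
  P(3)·log₂(P(3)/Q(3)) = 0.3333·log₂(0.3333/0.7504) = -0.39024

D_KL(P||Q) = 1.10667 + 0.20813 - 0.39024 = 0.92456 ≈ 0.9246 bits

D_KL(Q||P) = Σ Q(x) log₂(Q(x)/P(x))

Computing term by term:
  Q(1)·log₂(Q(1)/P(1)) = 0.0334·log₂(0.0334/0.3334) = -0.11087
  Q(2)·log₂(Q(2)/P(2)) = 0.2162·log₂(0.2162/0.3333) = -0.13501
  Q(3)·log₂(Q(3)/P(3)) = 0.7504·log₂(0.7504/0.3333) = 0.87860

D_KL(Q||P) = -0.11087 - 0.13501 + 0.87860 = 0.63272 ≈ 0.6327 bits

These are NOT equal (difference: 0.2919 bits). KL divergence is asymmetric: D_KL(P||Q) ≠ D_KL(Q||P) in general.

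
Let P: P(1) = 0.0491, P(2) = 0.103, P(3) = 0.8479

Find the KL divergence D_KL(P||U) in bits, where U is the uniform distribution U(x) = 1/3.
0.8319 bits

U(i) = 1/3 for all i

D_KL(P||U) = Σ P(x) log₂(P(x) / (1/3))
           = Σ P(x) log₂(P(x)) + log₂(3)
           = log₂(3) - H(P)

H(P) = -Σ P(x) log₂(P(x)):
  -P(1)·log₂(P(1)) = -(0.0491)·log₂(0.0491) = 0.21349
  -P(2)·log₂(P(2)) = -(0.103)·log₂(0.103) = 0.33777
  -P(3)·log₂(P(3)) = -(0.8479)·log₂(0.8479) = 0.20183
H(P) = 0.21349 + 0.33777 + 0.20183 = 0.75309 bits

log₂(3) = 1.58496 bits

D_KL(P||U) = 1.58496 - 0.75309 = 0.83187 ≈ 0.8319 bits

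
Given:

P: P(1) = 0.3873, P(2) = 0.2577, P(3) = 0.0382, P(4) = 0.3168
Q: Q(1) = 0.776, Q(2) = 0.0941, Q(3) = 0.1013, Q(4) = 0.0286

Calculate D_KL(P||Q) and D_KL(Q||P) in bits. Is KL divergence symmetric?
D_KL(P||Q) = 1.0316 bits, D_KL(Q||P) = 0.6846 bits. No, KL divergence is not symmetric.

D_KL(P||Q) = Σ P(x) log₂(P(x)/Q(x))

Computing term by term:
  P(1)·log₂(P(1)/Q(1)) = 0.3873·log₂(0.3873/0.776) = -0.38831
  P(2)·log₂(P(2)/Q(2)) = 0.2577·log₂(0.2577/0.0941) = 0.37455
  P(3)·log₂(P(3)/Q(3)) = 0.0382·log₂(0.0382/0.1013) = -0.05375
  P(4)·log₂(P(4)/Q(4)) = 0.3168·log₂(0.3168/0.0286) = 1.09913

D_KL(P||Q) = -0.38831 + 0.37455 - 0.05375 + 1.09913 = 1.03162 ≈ 1.0316 bits

D_KL(Q||P) = Σ Q(x) log₂(Q(x)/P(x))

Computing term by term:
  Q(1)·log₂(Q(1)/P(1)) = 0.776·log₂(0.776/0.3873) = 0.77802
  Q(2)·log₂(Q(2)/P(2)) = 0.0941·log₂(0.0941/0.2577) = -0.13677
  Q(3)·log₂(Q(3)/P(3)) = 0.1013·log₂(0.1013/0.0382) = 0.14253
  Q(4)·log₂(Q(4)/P(4)) = 0.0286·log₂(0.0286/0.3168) = -0.09923

D_KL(Q||P) = 0.77802 - 0.13677 + 0.14253 - 0.09923 = 0.68455 ≈ 0.6846 bits

These are NOT equal (difference: 0.3470 bits). KL divergence is asymmetric: D_KL(P||Q) ≠ D_KL(Q||P) in general.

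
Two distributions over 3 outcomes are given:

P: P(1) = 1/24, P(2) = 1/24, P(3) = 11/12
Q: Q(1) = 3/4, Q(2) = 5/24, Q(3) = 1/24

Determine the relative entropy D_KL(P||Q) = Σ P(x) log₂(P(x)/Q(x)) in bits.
3.8173 bits

D_KL(P||Q) = Σ P(x) log₂(P(x)/Q(x))

Computing term by term:
  P(1)·log₂(P(1)/Q(1)) = (1/24)·log₂((1/24)/(3/4)) = -0.17375
  P(2)·log₂(P(2)/Q(2)) = (1/24)·log₂((1/24)/(5/24)) = -0.09675
  P(3)·log₂(P(3)/Q(3)) = (11/12)·log₂((11/12)/(1/24)) = 4.08781

D_KL(P||Q) = -0.17375 - 0.09675 + 4.08781 = 3.81731 ≈ 3.8173 bits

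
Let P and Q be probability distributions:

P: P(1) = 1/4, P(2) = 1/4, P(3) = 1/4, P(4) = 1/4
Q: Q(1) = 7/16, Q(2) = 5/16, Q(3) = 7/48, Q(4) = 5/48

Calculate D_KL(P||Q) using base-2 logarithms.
0.2278 bits

D_KL(P||Q) = Σ P(x) log₂(P(x)/Q(x))

Computing term by term:
  P(1)·log₂(P(1)/Q(1)) = (1/4)·log₂((1/4)/(7/16)) = -0.20184
  P(2)·log₂(P(2)/Q(2)) = (1/4)·log₂((1/4)/(5/16)) = -0.08048
  P(3)·log₂(P(3)/Q(3)) = (1/4)·log₂((1/4)/(7/48)) = 0.19440
  P(4)·log₂(P(4)/Q(4)) = (1/4)·log₂((1/4)/(5/48)) = 0.31576

D_KL(P||Q) = -0.20184 - 0.08048 + 0.19440 + 0.31576 = 0.22784 ≈ 0.2278 bits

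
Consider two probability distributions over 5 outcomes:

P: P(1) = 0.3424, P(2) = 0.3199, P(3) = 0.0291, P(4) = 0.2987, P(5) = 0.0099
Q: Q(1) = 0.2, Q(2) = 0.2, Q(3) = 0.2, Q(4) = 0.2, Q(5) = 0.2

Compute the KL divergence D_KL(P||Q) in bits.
0.5314 bits

D_KL(P||Q) = Σ P(x) log₂(P(x)/Q(x))

Computing term by term:
  P(1)·log₂(P(1)/Q(1)) = 0.3424·log₂(0.3424/0.2) = 0.26559
  P(2)·log₂(P(2)/Q(2)) = 0.3199·log₂(0.3199/0.2) = 0.21677
  P(3)·log₂(P(3)/Q(3)) = 0.0291·log₂(0.0291/0.2) = -0.08092
  P(4)·log₂(P(4)/Q(4)) = 0.2987·log₂(0.2987/0.2) = 0.17286
  P(5)·log₂(P(5)/Q(5)) = 0.0099·log₂(0.0099/0.2) = -0.04293

D_KL(P||Q) = 0.26559 + 0.21677 - 0.08092 + 0.17286 - 0.04293 = 0.53137 ≈ 0.5314 bits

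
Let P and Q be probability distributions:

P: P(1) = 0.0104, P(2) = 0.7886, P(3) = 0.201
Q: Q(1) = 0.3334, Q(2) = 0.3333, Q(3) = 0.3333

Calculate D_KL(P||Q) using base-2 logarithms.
0.7811 bits

D_KL(P||Q) = Σ P(x) log₂(P(x)/Q(x))

Computing term by term:
  P(1)·log₂(P(1)/Q(1)) = 0.0104·log₂(0.0104/0.3334) = -0.05203
  P(2)·log₂(P(2)/Q(2)) = 0.7886·log₂(0.7886/0.3333) = 0.97981
  P(3)·log₂(P(3)/Q(3)) = 0.201·log₂(0.201/0.3333) = -0.14665

D_KL(P||Q) = -0.05203 + 0.97981 - 0.14665 = 0.78113 ≈ 0.7811 bits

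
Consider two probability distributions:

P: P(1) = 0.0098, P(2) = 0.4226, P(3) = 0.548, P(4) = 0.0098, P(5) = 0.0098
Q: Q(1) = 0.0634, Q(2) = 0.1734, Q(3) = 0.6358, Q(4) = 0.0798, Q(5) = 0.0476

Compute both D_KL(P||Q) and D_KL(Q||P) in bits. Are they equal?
D_KL(P||Q) = 0.3472 bits, D_KL(Q||P) = 0.4342 bits. No, they are not equal.

D_KL(P||Q) = Σ P(x) log₂(P(x)/Q(x))

Computing term by term:
  P(1)·log₂(P(1)/Q(1)) = 0.0098·log₂(0.0098/0.0634) = -0.02640
  P(2)·log₂(P(2)/Q(2)) = 0.4226·log₂(0.4226/0.1734) = 0.54312
  P(3)·log₂(P(3)/Q(3)) = 0.548·log₂(0.548/0.6358) = -0.11749
  P(4)·log₂(P(4)/Q(4)) = 0.0098·log₂(0.0098/0.0798) = -0.02965
  P(5)·log₂(P(5)/Q(5)) = 0.0098·log₂(0.0098/0.0476) = -0.02235

D_KL(P||Q) = -0.02640 + 0.54312 - 0.11749 - 0.02965 - 0.02235 = 0.34723 ≈ 0.3472 bits

D_KL(Q||P) = Σ Q(x) log₂(Q(x)/P(x))

Computing term by term:
  Q(1)·log₂(Q(1)/P(1)) = 0.0634·log₂(0.0634/0.0098) = 0.17078
  Q(2)·log₂(Q(2)/P(2)) = 0.1734·log₂(0.1734/0.4226) = -0.22285
  Q(3)·log₂(Q(3)/P(3)) = 0.6358·log₂(0.6358/0.548) = 0.13631
  Q(4)·log₂(Q(4)/P(4)) = 0.0798·log₂(0.0798/0.0098) = 0.24144
  Q(5)·log₂(Q(5)/P(5)) = 0.0476·log₂(0.0476/0.0098) = 0.10853

D_KL(Q||P) = 0.17078 - 0.22285 + 0.13631 + 0.24144 + 0.10853 = 0.43421 ≈ 0.4342 bits

These are NOT equal (difference: 0.0870 bits). KL divergence is asymmetric: D_KL(P||Q) ≠ D_KL(Q||P) in general.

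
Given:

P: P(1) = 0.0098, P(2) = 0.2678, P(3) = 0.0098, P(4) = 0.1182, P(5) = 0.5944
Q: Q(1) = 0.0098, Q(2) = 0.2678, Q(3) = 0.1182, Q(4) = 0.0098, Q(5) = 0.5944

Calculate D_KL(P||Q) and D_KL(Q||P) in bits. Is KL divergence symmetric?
D_KL(P||Q) = 0.3894 bits, D_KL(Q||P) = 0.3894 bits. The two values coincide for this particular pair, but no — KL divergence is not symmetric in general.

D_KL(P||Q) = Σ P(x) log₂(P(x)/Q(x))

Computing term by term:
  P(1)·log₂(P(1)/Q(1)) = 0.0098·log₂(0.0098/0.0098) = 0.00000
  P(2)·log₂(P(2)/Q(2)) = 0.2678·log₂(0.2678/0.2678) = 0.00000
  P(3)·log₂(P(3)/Q(3)) = 0.0098·log₂(0.0098/0.1182) = -0.03520
  P(4)·log₂(P(4)/Q(4)) = 0.1182·log₂(0.1182/0.0098) = 0.42461
  P(5)·log₂(P(5)/Q(5)) = 0.5944·log₂(0.5944/0.5944) = 0.00000

D_KL(P||Q) = 0.00000 + 0.00000 - 0.03520 + 0.42461 + 0.00000 = 0.38941 ≈ 0.3894 bits

D_KL(Q||P) = Σ Q(x) log₂(Q(x)/P(x))

Computing term by term:
  Q(1)·log₂(Q(1)/P(1)) = 0.0098·log₂(0.0098/0.0098) = 0.00000
  Q(2)·log₂(Q(2)/P(2)) = 0.2678·log₂(0.2678/0.2678) = 0.00000
  Q(3)·log₂(Q(3)/P(3)) = 0.1182·log₂(0.1182/0.0098) = 0.42461
  Q(4)·log₂(Q(4)/P(4)) = 0.0098·log₂(0.0098/0.1182) = -0.03520
  Q(5)·log₂(Q(5)/P(5)) = 0.5944·log₂(0.5944/0.5944) = 0.00000

D_KL(Q||P) = 0.00000 + 0.00000 + 0.42461 - 0.03520 + 0.00000 = 0.38941 ≈ 0.3894 bits

These ARE equal here. Q is P with outcomes relabeled (Q(3) = P(4), Q(4) = P(3)) by a relabeling that is its own inverse, so the two sums contain exactly the same terms in a different order. This is a special case — KL divergence is not symmetric in general: D_KL(P||Q) ≠ D_KL(Q||P) for most P, Q.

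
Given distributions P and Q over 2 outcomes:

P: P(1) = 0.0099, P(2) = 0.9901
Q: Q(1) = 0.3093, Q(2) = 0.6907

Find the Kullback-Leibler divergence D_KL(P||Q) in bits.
0.4652 bits

D_KL(P||Q) = Σ P(x) log₂(P(x)/Q(x))

Computing term by term:
  P(1)·log₂(P(1)/Q(1)) = 0.0099·log₂(0.0099/0.3093) = -0.04916
  P(2)·log₂(P(2)/Q(2)) = 0.9901·log₂(0.9901/0.6907) = 0.51437

D_KL(P||Q) = -0.04916 + 0.51437 = 0.46521 ≈ 0.4652 bits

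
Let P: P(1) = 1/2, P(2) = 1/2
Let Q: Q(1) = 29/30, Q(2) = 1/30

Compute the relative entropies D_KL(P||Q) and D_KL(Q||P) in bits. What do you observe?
D_KL(P||Q) = 1.4779 bits, D_KL(Q||P) = 0.7892 bits. The two directions give different values (D_KL(P||Q) exceeds D_KL(Q||P) by 0.6887 bits): KL divergence is asymmetric.

D_KL(P||Q) = Σ P(x) log₂(P(x)/Q(x))

Computing term by term:
  P(1)·log₂(P(1)/Q(1)) = (1/2)·log₂((1/2)/(29/30)) = -0.47555
  P(2)·log₂(P(2)/Q(2)) = (1/2)·log₂((1/2)/(1/30)) = 1.95345

D_KL(P||Q) = -0.47555 + 1.95345 = 1.47790 ≈ 1.4779 bits

D_KL(Q||P) = Σ Q(x) log₂(Q(x)/P(x))

Computing term by term:
  Q(1)·log₂(Q(1)/P(1)) = (29/30)·log₂((29/30)/(1/2)) = 0.91939
  Q(2)·log₂(Q(2)/P(2)) = (1/30)·log₂((1/30)/(1/2)) = -0.13023

D_KL(Q||P) = 0.91939 - 0.13023 = 0.78916 ≈ 0.7892 bits

These are NOT equal (difference: 0.6887 bits). KL divergence is asymmetric: D_KL(P||Q) ≠ D_KL(Q||P) in general.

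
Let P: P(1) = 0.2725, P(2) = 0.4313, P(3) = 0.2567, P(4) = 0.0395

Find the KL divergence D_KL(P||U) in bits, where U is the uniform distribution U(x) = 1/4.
0.2779 bits

U(i) = 1/4 for all i

D_KL(P||U) = Σ P(x) log₂(P(x) / (1/4))
           = Σ P(x) log₂(P(x)) + log₂(4)
           = log₂(4) - H(P)

H(P) = -Σ P(x) log₂(P(x)):
  -P(1)·log₂(P(1)) = -(0.2725)·log₂(0.2725) = 0.51112
  -P(2)·log₂(P(2)) = -(0.4313)·log₂(0.4313) = 0.52327
  -P(3)·log₂(P(3)) = -(0.2567)·log₂(0.2567) = 0.50361
  -P(4)·log₂(P(4)) = -(0.0395)·log₂(0.0395) = 0.18415
H(P) = 0.51112 + 0.52327 + 0.50361 + 0.18415 = 1.72215 bits

log₂(4) = 2.00000 bits

D_KL(P||U) = 2.00000 - 1.72215 = 0.27785 ≈ 0.2779 bits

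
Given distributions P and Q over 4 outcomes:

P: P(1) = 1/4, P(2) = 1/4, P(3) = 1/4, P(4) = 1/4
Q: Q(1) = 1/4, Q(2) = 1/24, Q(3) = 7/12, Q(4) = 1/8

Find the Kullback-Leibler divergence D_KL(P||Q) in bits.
0.5906 bits

D_KL(P||Q) = Σ P(x) log₂(P(x)/Q(x))

Computing term by term:
  P(1)·log₂(P(1)/Q(1)) = (1/4)·log₂((1/4)/(1/4)) = 0.00000
  P(2)·log₂(P(2)/Q(2)) = (1/4)·log₂((1/4)/(1/24)) = 0.64624
  P(3)·log₂(P(3)/Q(3)) = (1/4)·log₂((1/4)/(7/12)) = -0.30560
  P(4)·log₂(P(4)/Q(4)) = (1/4)·log₂((1/4)/(1/8)) = 0.25000

D_KL(P||Q) = 0.00000 + 0.64624 - 0.30560 + 0.25000 = 0.59064 ≈ 0.5906 bits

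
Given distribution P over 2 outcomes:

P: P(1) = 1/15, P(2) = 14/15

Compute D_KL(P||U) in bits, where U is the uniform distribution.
0.6466 bits

U(i) = 1/2 for all i

D_KL(P||U) = Σ P(x) log₂(P(x) / (1/2))
           = Σ P(x) log₂(P(x)) + log₂(2)
           = log₂(2) - H(P)

H(P) = -Σ P(x) log₂(P(x)):
  -P(1)·log₂(P(1)) = -(1/15)·log₂(1/15) = 0.26046
  -P(2)·log₂(P(2)) = -(14/15)·log₂(14/15) = 0.09290
H(P) = 0.26046 + 0.09290 = 0.35336 bits

log₂(2) = 1.00000 bits

D_KL(P||U) = 1.00000 - 0.35336 = 0.64664 ≈ 0.6466 bits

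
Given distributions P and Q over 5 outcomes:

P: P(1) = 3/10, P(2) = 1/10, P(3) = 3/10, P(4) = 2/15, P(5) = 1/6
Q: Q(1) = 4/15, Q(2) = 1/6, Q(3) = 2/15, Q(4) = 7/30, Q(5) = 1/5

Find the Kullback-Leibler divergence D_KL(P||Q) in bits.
0.1768 bits

D_KL(P||Q) = Σ P(x) log₂(P(x)/Q(x))

Computing term by term:
  P(1)·log₂(P(1)/Q(1)) = (3/10)·log₂((3/10)/(4/15)) = 0.05098
  P(2)·log₂(P(2)/Q(2)) = (1/10)·log₂((1/10)/(1/6)) = -0.07370
  P(3)·log₂(P(3)/Q(3)) = (3/10)·log₂((3/10)/(2/15)) = 0.35098
  P(4)·log₂(P(4)/Q(4)) = (2/15)·log₂((2/15)/(7/30)) = -0.10765
  P(5)·log₂(P(5)/Q(5)) = (1/6)·log₂((1/6)/(1/5)) = -0.04384

D_KL(P||Q) = 0.05098 - 0.07370 + 0.35098 - 0.10765 - 0.04384 = 0.17677 ≈ 0.1768 bits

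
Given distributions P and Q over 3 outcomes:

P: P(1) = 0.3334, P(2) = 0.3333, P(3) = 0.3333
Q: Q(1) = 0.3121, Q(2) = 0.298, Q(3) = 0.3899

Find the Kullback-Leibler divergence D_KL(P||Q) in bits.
0.0102 bits

D_KL(P||Q) = Σ P(x) log₂(P(x)/Q(x))

Computing term by term:
  P(1)·log₂(P(1)/Q(1)) = 0.3334·log₂(0.3334/0.3121) = 0.03175
  P(2)·log₂(P(2)/Q(2)) = 0.3333·log₂(0.3333/0.298) = 0.05383
  P(3)·log₂(P(3)/Q(3)) = 0.3333·log₂(0.3333/0.3899) = -0.07542

D_KL(P||Q) = 0.03175 + 0.05383 - 0.07542 = 0.01016 ≈ 0.0102 bits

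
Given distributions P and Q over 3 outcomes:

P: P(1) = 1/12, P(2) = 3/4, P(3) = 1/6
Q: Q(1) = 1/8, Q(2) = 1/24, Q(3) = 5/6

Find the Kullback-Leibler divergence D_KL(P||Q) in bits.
2.6917 bits

D_KL(P||Q) = Σ P(x) log₂(P(x)/Q(x))

Computing term by term:
  P(1)·log₂(P(1)/Q(1)) = (1/12)·log₂((1/12)/(1/8)) = -0.04875
  P(2)·log₂(P(2)/Q(2)) = (3/4)·log₂((3/4)/(1/24)) = 3.12744
  P(3)·log₂(P(3)/Q(3)) = (1/6)·log₂((1/6)/(5/6)) = -0.38699

D_KL(P||Q) = -0.04875 + 3.12744 - 0.38699 = 2.69170 ≈ 2.6917 bits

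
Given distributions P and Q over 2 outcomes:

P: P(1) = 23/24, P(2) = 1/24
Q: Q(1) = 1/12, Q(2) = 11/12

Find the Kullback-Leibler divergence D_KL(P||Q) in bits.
3.1909 bits

D_KL(P||Q) = Σ P(x) log₂(P(x)/Q(x))

Computing term by term:
  P(1)·log₂(P(1)/Q(1)) = (23/24)·log₂((23/24)/(1/12)) = 3.37675
  P(2)·log₂(P(2)/Q(2)) = (1/24)·log₂((1/24)/(11/12)) = -0.18581

D_KL(P||Q) = 3.37675 - 0.18581 = 3.19094 ≈ 3.1909 bits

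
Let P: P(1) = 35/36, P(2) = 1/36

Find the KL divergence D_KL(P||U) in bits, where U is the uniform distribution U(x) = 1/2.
0.8169 bits

U(i) = 1/2 for all i

D_KL(P||U) = Σ P(x) log₂(P(x) / (1/2))
           = Σ P(x) log₂(P(x)) + log₂(2)
           = log₂(2) - H(P)

H(P) = -Σ P(x) log₂(P(x)):
  -P(1)·log₂(P(1)) = -(35/36)·log₂(35/36) = 0.03951
  -P(2)·log₂(P(2)) = -(1/36)·log₂(1/36) = 0.14361
H(P) = 0.03951 + 0.14361 = 0.18312 bits

log₂(2) = 1.00000 bits

D_KL(P||U) = 1.00000 - 0.18312 = 0.81688 ≈ 0.8169 bits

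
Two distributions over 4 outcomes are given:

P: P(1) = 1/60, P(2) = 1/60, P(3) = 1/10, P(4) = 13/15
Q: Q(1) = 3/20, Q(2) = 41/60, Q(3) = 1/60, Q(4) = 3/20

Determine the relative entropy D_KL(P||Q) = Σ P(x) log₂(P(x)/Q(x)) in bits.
2.3095 bits

D_KL(P||Q) = Σ P(x) log₂(P(x)/Q(x))

Computing term by term:
  P(1)·log₂(P(1)/Q(1)) = (1/60)·log₂((1/60)/(3/20)) = -0.05283
  P(2)·log₂(P(2)/Q(2)) = (1/60)·log₂((1/60)/(41/60)) = -0.08929
  P(3)·log₂(P(3)/Q(3)) = (1/10)·log₂((1/10)/(1/60)) = 0.25850
  P(4)·log₂(P(4)/Q(4)) = (13/15)·log₂((13/15)/(3/20)) = 2.19311

D_KL(P||Q) = -0.05283 - 0.08929 + 0.25850 + 2.19311 = 2.30949 ≈ 2.3095 bits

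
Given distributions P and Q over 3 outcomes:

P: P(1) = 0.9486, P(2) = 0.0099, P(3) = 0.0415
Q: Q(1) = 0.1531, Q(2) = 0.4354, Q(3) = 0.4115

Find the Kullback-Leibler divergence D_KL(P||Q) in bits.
2.3047 bits

D_KL(P||Q) = Σ P(x) log₂(P(x)/Q(x))

Computing term by term:
  P(1)·log₂(P(1)/Q(1)) = 0.9486·log₂(0.9486/0.1531) = 2.49608
  P(2)·log₂(P(2)/Q(2)) = 0.0099·log₂(0.0099/0.4354) = -0.05404
  P(3)·log₂(P(3)/Q(3)) = 0.0415·log₂(0.0415/0.4115) = -0.13735

D_KL(P||Q) = 2.49608 - 0.05404 - 0.13735 = 2.30469 ≈ 2.3047 bits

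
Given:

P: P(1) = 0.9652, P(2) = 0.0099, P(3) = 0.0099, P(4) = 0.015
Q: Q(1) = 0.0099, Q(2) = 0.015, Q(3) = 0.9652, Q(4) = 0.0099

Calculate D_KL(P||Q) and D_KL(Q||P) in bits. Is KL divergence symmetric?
D_KL(P||Q) = 6.3150 bits, D_KL(Q||P) = 6.3150 bits. The two values coincide for this particular pair, but no — KL divergence is not symmetric in general.

D_KL(P||Q) = Σ P(x) log₂(P(x)/Q(x))

Computing term by term:
  P(1)·log₂(P(1)/Q(1)) = 0.9652·log₂(0.9652/0.0099) = 6.37732
  P(2)·log₂(P(2)/Q(2)) = 0.0099·log₂(0.0099/0.015) = -0.00593
  P(3)·log₂(P(3)/Q(3)) = 0.0099·log₂(0.0099/0.9652) = -0.06541
  P(4)·log₂(P(4)/Q(4)) = 0.015·log₂(0.015/0.0099) = 0.00899

D_KL(P||Q) = 6.37732 - 0.00593 - 0.06541 + 0.00899 = 6.31497 ≈ 6.3150 bits

D_KL(Q||P) = Σ Q(x) log₂(Q(x)/P(x))

Computing term by term:
  Q(1)·log₂(Q(1)/P(1)) = 0.0099·log₂(0.0099/0.9652) = -0.06541
  Q(2)·log₂(Q(2)/P(2)) = 0.015·log₂(0.015/0.0099) = 0.00899
  Q(3)·log₂(Q(3)/P(3)) = 0.9652·log₂(0.9652/0.0099) = 6.37732
  Q(4)·log₂(Q(4)/P(4)) = 0.0099·log₂(0.0099/0.015) = -0.00593

D_KL(Q||P) = -0.06541 + 0.00899 + 6.37732 - 0.00593 = 6.31497 ≈ 6.3150 bits

These ARE equal here. Q is P with outcomes relabeled (Q(1) = P(3), Q(2) = P(4), Q(3) = P(1), Q(4) = P(2)) by a relabeling that is its own inverse, so the two sums contain exactly the same terms in a different order. This is a special case — KL divergence is not symmetric in general: D_KL(P||Q) ≠ D_KL(Q||P) for most P, Q.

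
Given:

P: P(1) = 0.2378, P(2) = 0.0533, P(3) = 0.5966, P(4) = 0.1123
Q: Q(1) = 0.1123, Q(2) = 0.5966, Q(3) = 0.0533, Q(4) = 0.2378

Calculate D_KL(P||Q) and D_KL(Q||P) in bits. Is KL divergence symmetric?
D_KL(P||Q) = 2.0290 bits, D_KL(Q||P) = 2.0290 bits. The two values coincide for this particular pair, but no — KL divergence is not symmetric in general.

D_KL(P||Q) = Σ P(x) log₂(P(x)/Q(x))

Computing term by term:
  P(1)·log₂(P(1)/Q(1)) = 0.2378·log₂(0.2378/0.1123) = 0.25739
  P(2)·log₂(P(2)/Q(2)) = 0.0533·log₂(0.0533/0.5966) = -0.18573
  P(3)·log₂(P(3)/Q(3)) = 0.5966·log₂(0.5966/0.0533) = 2.07889
  P(4)·log₂(P(4)/Q(4)) = 0.1123·log₂(0.1123/0.2378) = -0.12155

D_KL(P||Q) = 0.25739 - 0.18573 + 2.07889 - 0.12155 = 2.02900 ≈ 2.0290 bits

D_KL(Q||P) = Σ Q(x) log₂(Q(x)/P(x))

Computing term by term:
  Q(1)·log₂(Q(1)/P(1)) = 0.1123·log₂(0.1123/0.2378) = -0.12155
  Q(2)·log₂(Q(2)/P(2)) = 0.5966·log₂(0.5966/0.0533) = 2.07889
  Q(3)·log₂(Q(3)/P(3)) = 0.0533·log₂(0.0533/0.5966) = -0.18573
  Q(4)·log₂(Q(4)/P(4)) = 0.2378·log₂(0.2378/0.1123) = 0.25739

D_KL(Q||P) = -0.12155 + 2.07889 - 0.18573 + 0.25739 = 2.02900 ≈ 2.0290 bits

These ARE equal here. Q is P with outcomes relabeled (Q(1) = P(4), Q(2) = P(3), Q(3) = P(2), Q(4) = P(1)) by a relabeling that is its own inverse, so the two sums contain exactly the same terms in a different order. This is a special case — KL divergence is not symmetric in general: D_KL(P||Q) ≠ D_KL(Q||P) for most P, Q.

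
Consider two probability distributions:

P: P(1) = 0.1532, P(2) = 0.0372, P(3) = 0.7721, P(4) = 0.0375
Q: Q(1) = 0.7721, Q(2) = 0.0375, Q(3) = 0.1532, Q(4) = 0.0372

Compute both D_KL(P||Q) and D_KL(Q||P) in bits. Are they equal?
D_KL(P||Q) = 1.4441 bits, D_KL(Q||P) = 1.4441 bits. Yes, in this case they are equal (although KL divergence is not symmetric in general).

D_KL(P||Q) = Σ P(x) log₂(P(x)/Q(x))

Computing term by term:
  P(1)·log₂(P(1)/Q(1)) = 0.1532·log₂(0.1532/0.7721) = -0.35747
  P(2)·log₂(P(2)/Q(2)) = 0.0372·log₂(0.0372/0.0375) = -0.00043
  P(3)·log₂(P(3)/Q(3)) = 0.7721·log₂(0.7721/0.1532) = 1.80160
  P(4)·log₂(P(4)/Q(4)) = 0.0375·log₂(0.0375/0.0372) = 0.00043

D_KL(P||Q) = -0.35747 - 0.00043 + 1.80160 + 0.00043 = 1.44413 ≈ 1.4441 bits

D_KL(Q||P) = Σ Q(x) log₂(Q(x)/P(x))

Computing term by term:
  Q(1)·log₂(Q(1)/P(1)) = 0.7721·log₂(0.7721/0.1532) = 1.80160
  Q(2)·log₂(Q(2)/P(2)) = 0.0375·log₂(0.0375/0.0372) = 0.00043
  Q(3)·log₂(Q(3)/P(3)) = 0.1532·log₂(0.1532/0.7721) = -0.35747
  Q(4)·log₂(Q(4)/P(4)) = 0.0372·log₂(0.0372/0.0375) = -0.00043

D_KL(Q||P) = 1.80160 + 0.00043 - 0.35747 - 0.00043 = 1.44413 ≈ 1.4441 bits

These ARE equal here. Q is P with outcomes relabeled (Q(1) = P(3), Q(2) = P(4), Q(3) = P(1), Q(4) = P(2)) by a relabeling that is its own inverse, so the two sums contain exactly the same terms in a different order. This is a special case — KL divergence is not symmetric in general: D_KL(P||Q) ≠ D_KL(Q||P) for most P, Q.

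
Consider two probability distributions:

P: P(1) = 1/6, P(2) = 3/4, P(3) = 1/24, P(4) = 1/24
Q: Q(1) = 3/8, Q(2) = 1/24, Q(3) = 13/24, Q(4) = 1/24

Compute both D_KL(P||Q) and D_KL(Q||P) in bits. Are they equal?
D_KL(P||Q) = 2.7783 bits, D_KL(Q||P) = 2.2694 bits. No, they are not equal.

D_KL(P||Q) = Σ P(x) log₂(P(x)/Q(x))

Computing term by term:
  P(1)·log₂(P(1)/Q(1)) = (1/6)·log₂((1/6)/(3/8)) = -0.19499
  P(2)·log₂(P(2)/Q(2)) = (3/4)·log₂((3/4)/(1/24)) = 3.12744
  P(3)·log₂(P(3)/Q(3)) = (1/24)·log₂((1/24)/(13/24)) = -0.15418
  P(4)·log₂(P(4)/Q(4)) = (1/24)·log₂((1/24)/(1/24)) = 0.00000

D_KL(P||Q) = -0.19499 + 3.12744 - 0.15418 + 0.00000 = 2.77827 ≈ 2.7783 bits

D_KL(Q||P) = Σ Q(x) log₂(Q(x)/P(x))

Computing term by term:
  Q(1)·log₂(Q(1)/P(1)) = (3/8)·log₂((3/8)/(1/6)) = 0.43872
  Q(2)·log₂(Q(2)/P(2)) = (1/24)·log₂((1/24)/(3/4)) = -0.17375
  Q(3)·log₂(Q(3)/P(3)) = (13/24)·log₂((13/24)/(1/24)) = 2.00440
  Q(4)·log₂(Q(4)/P(4)) = (1/24)·log₂((1/24)/(1/24)) = 0.00000

D_KL(Q||P) = 0.43872 - 0.17375 + 2.00440 + 0.00000 = 2.26937 ≈ 2.2694 bits

These are NOT equal (difference: 0.5089 bits). KL divergence is asymmetric: D_KL(P||Q) ≠ D_KL(Q||P) in general.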